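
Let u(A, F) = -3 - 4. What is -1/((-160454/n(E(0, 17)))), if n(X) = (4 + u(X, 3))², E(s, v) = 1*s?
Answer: 9/160454 ≈ 5.6091e-5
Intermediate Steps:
u(A, F) = -7
E(s, v) = s
n(X) = 9 (n(X) = (4 - 7)² = (-3)² = 9)
-1/((-160454/n(E(0, 17)))) = -1/((-160454/9)) = -1/((-160454*⅑)) = -1/(-160454/9) = -1*(-9/160454) = 9/160454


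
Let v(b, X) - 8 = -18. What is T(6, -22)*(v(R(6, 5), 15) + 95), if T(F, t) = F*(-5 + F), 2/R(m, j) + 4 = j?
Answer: 510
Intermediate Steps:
R(m, j) = 2/(-4 + j)
v(b, X) = -10 (v(b, X) = 8 - 18 = -10)
T(6, -22)*(v(R(6, 5), 15) + 95) = (6*(-5 + 6))*(-10 + 95) = (6*1)*85 = 6*85 = 510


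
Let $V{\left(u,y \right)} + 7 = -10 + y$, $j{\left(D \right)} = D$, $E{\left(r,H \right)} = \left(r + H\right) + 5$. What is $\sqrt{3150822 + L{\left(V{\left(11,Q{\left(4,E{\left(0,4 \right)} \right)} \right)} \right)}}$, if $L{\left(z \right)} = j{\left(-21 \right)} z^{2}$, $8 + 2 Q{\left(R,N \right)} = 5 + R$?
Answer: $\frac{\sqrt{12580419}}{2} \approx 1773.4$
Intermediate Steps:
$E{\left(r,H \right)} = 5 + H + r$ ($E{\left(r,H \right)} = \left(H + r\right) + 5 = 5 + H + r$)
$Q{\left(R,N \right)} = - \frac{3}{2} + \frac{R}{2}$ ($Q{\left(R,N \right)} = -4 + \frac{5 + R}{2} = -4 + \left(\frac{5}{2} + \frac{R}{2}\right) = - \frac{3}{2} + \frac{R}{2}$)
$V{\left(u,y \right)} = -17 + y$ ($V{\left(u,y \right)} = -7 + \left(-10 + y\right) = -17 + y$)
$L{\left(z \right)} = - 21 z^{2}$
$\sqrt{3150822 + L{\left(V{\left(11,Q{\left(4,E{\left(0,4 \right)} \right)} \right)} \right)}} = \sqrt{3150822 - 21 \left(-17 + \left(- \frac{3}{2} + \frac{1}{2} \cdot 4\right)\right)^{2}} = \sqrt{3150822 - 21 \left(-17 + \left(- \frac{3}{2} + 2\right)\right)^{2}} = \sqrt{3150822 - 21 \left(-17 + \frac{1}{2}\right)^{2}} = \sqrt{3150822 - 21 \left(- \frac{33}{2}\right)^{2}} = \sqrt{3150822 - \frac{22869}{4}} = \sqrt{\frac{12580419}{4}} = \frac{\sqrt{12580419}}{2}$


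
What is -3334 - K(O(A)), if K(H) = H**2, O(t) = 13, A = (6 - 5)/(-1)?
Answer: -3503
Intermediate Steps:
A = -1 (A = 1*(-1) = -1)
-3334 - K(O(A)) = -3334 - 1*13**2 = -3334 - 1*169 = -3334 - 169 = -3503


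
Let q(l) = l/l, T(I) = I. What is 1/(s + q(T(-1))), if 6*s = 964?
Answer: 3/485 ≈ 0.0061856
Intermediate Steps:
q(l) = 1
s = 482/3 (s = (⅙)*964 = 482/3 ≈ 160.67)
1/(s + q(T(-1))) = 1/(482/3 + 1) = 1/(485/3) = 3/485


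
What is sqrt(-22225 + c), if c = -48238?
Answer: I*sqrt(70463) ≈ 265.45*I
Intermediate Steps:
sqrt(-22225 + c) = sqrt(-22225 - 48238) = sqrt(-70463) = I*sqrt(70463)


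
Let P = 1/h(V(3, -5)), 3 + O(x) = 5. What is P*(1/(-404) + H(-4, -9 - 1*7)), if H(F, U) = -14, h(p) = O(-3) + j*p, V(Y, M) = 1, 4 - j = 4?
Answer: -5657/808 ≈ -7.0012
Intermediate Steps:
j = 0 (j = 4 - 1*4 = 4 - 4 = 0)
O(x) = 2 (O(x) = -3 + 5 = 2)
h(p) = 2 (h(p) = 2 + 0*p = 2 + 0 = 2)
P = ½ (P = 1/2 = ½ ≈ 0.50000)
P*(1/(-404) + H(-4, -9 - 1*7)) = (1/(-404) - 14)/2 = (-1/404 - 14)/2 = (½)*(-5657/404) = -5657/808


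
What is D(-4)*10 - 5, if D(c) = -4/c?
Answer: 5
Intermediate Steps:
D(-4)*10 - 5 = -4/(-4)*10 - 5 = -4*(-¼)*10 - 5 = 1*10 - 5 = 10 - 5 = 5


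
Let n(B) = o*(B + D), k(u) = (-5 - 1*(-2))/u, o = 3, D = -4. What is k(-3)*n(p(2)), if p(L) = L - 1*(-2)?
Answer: 0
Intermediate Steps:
k(u) = -3/u (k(u) = (-5 + 2)/u = -3/u)
p(L) = 2 + L (p(L) = L + 2 = 2 + L)
n(B) = -12 + 3*B (n(B) = 3*(B - 4) = 3*(-4 + B) = -12 + 3*B)
k(-3)*n(p(2)) = (-3/(-3))*(-12 + 3*(2 + 2)) = (-3*(-1/3))*(-12 + 3*4) = 1*(-12 + 12) = 1*0 = 0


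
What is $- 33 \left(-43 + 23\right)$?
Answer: $660$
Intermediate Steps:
$- 33 \left(-43 + 23\right) = \left(-33\right) \left(-20\right) = 660$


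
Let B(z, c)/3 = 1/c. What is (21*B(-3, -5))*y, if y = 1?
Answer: -63/5 ≈ -12.600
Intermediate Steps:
B(z, c) = 3/c
(21*B(-3, -5))*y = (21*(3/(-5)))*1 = (21*(3*(-⅕)))*1 = (21*(-⅗))*1 = -63/5*1 = -63/5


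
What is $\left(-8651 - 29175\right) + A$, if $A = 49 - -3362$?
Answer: $-34415$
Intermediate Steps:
$A = 3411$ ($A = 49 + 3362 = 3411$)
$\left(-8651 - 29175\right) + A = \left(-8651 - 29175\right) + 3411 = -37826 + 3411 = -34415$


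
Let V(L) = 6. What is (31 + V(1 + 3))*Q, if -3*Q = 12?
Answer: -148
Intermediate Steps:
Q = -4 (Q = -⅓*12 = -4)
(31 + V(1 + 3))*Q = (31 + 6)*(-4) = 37*(-4) = -148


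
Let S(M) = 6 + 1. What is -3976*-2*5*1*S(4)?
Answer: 278320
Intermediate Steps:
S(M) = 7
-3976*-2*5*1*S(4) = -3976*-2*5*1*7 = -3976*(-10*1)*7 = -(-39760)*7 = -3976*(-70) = 278320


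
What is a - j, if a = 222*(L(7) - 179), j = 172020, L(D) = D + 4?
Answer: -209316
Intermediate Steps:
L(D) = 4 + D
a = -37296 (a = 222*((4 + 7) - 179) = 222*(11 - 179) = 222*(-168) = -37296)
a - j = -37296 - 1*172020 = -37296 - 172020 = -209316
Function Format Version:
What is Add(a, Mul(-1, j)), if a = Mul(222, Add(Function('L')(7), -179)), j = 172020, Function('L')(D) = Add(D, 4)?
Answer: -209316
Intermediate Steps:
Function('L')(D) = Add(4, D)
a = -37296 (a = Mul(222, Add(Add(4, 7), -179)) = Mul(222, Add(11, -179)) = Mul(222, -168) = -37296)
Add(a, Mul(-1, j)) = Add(-37296, Mul(-1, 172020)) = Add(-37296, -172020) = -209316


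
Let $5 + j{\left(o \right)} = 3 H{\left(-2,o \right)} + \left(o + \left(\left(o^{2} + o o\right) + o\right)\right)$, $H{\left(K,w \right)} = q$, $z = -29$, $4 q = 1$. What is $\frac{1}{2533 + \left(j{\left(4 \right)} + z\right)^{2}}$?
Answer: $\frac{16}{41257} \approx 0.00038781$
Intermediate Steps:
$q = \frac{1}{4}$ ($q = \frac{1}{4} \cdot 1 = \frac{1}{4} \approx 0.25$)
$H{\left(K,w \right)} = \frac{1}{4}$
$j{\left(o \right)} = - \frac{17}{4} + 2 o + 2 o^{2}$ ($j{\left(o \right)} = -5 + \left(3 \cdot \frac{1}{4} + \left(o + \left(\left(o^{2} + o o\right) + o\right)\right)\right) = -5 + \left(\frac{3}{4} + \left(o + \left(\left(o^{2} + o^{2}\right) + o\right)\right)\right) = -5 + \left(\frac{3}{4} + \left(o + \left(2 o^{2} + o\right)\right)\right) = -5 + \left(\frac{3}{4} + \left(o + \left(o + 2 o^{2}\right)\right)\right) = -5 + \left(\frac{3}{4} + \left(2 o + 2 o^{2}\right)\right) = -5 + \left(\frac{3}{4} + 2 o + 2 o^{2}\right) = - \frac{17}{4} + 2 o + 2 o^{2}$)
$\frac{1}{2533 + \left(j{\left(4 \right)} + z\right)^{2}} = \frac{1}{2533 + \left(\left(- \frac{17}{4} + 2 \cdot 4 + 2 \cdot 4^{2}\right) - 29\right)^{2}} = \frac{1}{2533 + \left(\left(- \frac{17}{4} + 8 + 2 \cdot 16\right) - 29\right)^{2}} = \frac{1}{2533 + \left(\left(- \frac{17}{4} + 8 + 32\right) - 29\right)^{2}} = \frac{1}{2533 + \left(\frac{143}{4} - 29\right)^{2}} = \frac{1}{2533 + \left(\frac{27}{4}\right)^{2}} = \frac{1}{2533 + \frac{729}{16}} = \frac{1}{\frac{41257}{16}} = \frac{16}{41257}$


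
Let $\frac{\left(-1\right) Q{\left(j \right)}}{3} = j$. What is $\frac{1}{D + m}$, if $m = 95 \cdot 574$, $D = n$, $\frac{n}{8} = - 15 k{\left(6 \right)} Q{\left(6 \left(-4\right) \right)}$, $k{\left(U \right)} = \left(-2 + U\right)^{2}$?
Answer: $- \frac{1}{83710} \approx -1.1946 \cdot 10^{-5}$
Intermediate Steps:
$Q{\left(j \right)} = - 3 j$
$n = -138240$ ($n = 8 - 15 \left(-2 + 6\right)^{2} \left(- 3 \cdot 6 \left(-4\right)\right) = 8 - 15 \cdot 4^{2} \left(\left(-3\right) \left(-24\right)\right) = 8 \left(-15\right) 16 \cdot 72 = 8 \left(\left(-240\right) 72\right) = 8 \left(-17280\right) = -138240$)
$D = -138240$
$m = 54530$
$\frac{1}{D + m} = \frac{1}{-138240 + 54530} = \frac{1}{-83710} = - \frac{1}{83710}$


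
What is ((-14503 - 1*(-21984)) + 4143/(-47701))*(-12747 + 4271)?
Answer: -3024635494088/47701 ≈ -6.3408e+7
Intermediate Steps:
((-14503 - 1*(-21984)) + 4143/(-47701))*(-12747 + 4271) = ((-14503 + 21984) + 4143*(-1/47701))*(-8476) = (7481 - 4143/47701)*(-8476) = (356847038/47701)*(-8476) = -3024635494088/47701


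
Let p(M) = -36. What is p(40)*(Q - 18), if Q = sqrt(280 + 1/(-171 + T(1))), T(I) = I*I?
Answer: 648 - 18*sqrt(8091830)/85 ≈ 45.611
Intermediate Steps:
T(I) = I**2
Q = sqrt(8091830)/170 (Q = sqrt(280 + 1/(-171 + 1**2)) = sqrt(280 + 1/(-171 + 1)) = sqrt(280 + 1/(-170)) = sqrt(280 - 1/170) = sqrt(47599/170) = sqrt(8091830)/170 ≈ 16.733)
p(40)*(Q - 18) = -36*(sqrt(8091830)/170 - 18) = -36*(-18 + sqrt(8091830)/170) = 648 - 18*sqrt(8091830)/85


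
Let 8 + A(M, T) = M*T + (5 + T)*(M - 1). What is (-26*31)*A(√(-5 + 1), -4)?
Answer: 7254 + 4836*I ≈ 7254.0 + 4836.0*I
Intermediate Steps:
A(M, T) = -8 + M*T + (-1 + M)*(5 + T) (A(M, T) = -8 + (M*T + (5 + T)*(M - 1)) = -8 + (M*T + (5 + T)*(-1 + M)) = -8 + (M*T + (-1 + M)*(5 + T)) = -8 + M*T + (-1 + M)*(5 + T))
(-26*31)*A(√(-5 + 1), -4) = (-26*31)*(-13 - 1*(-4) + 5*√(-5 + 1) + 2*√(-5 + 1)*(-4)) = -806*(-13 + 4 + 5*√(-4) + 2*√(-4)*(-4)) = -806*(-13 + 4 + 5*(2*I) + 2*(2*I)*(-4)) = -806*(-13 + 4 + 10*I - 16*I) = -806*(-9 - 6*I) = 7254 + 4836*I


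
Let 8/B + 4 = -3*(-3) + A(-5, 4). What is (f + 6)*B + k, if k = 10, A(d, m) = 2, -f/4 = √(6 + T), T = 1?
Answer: 118/7 - 32*√7/7 ≈ 4.7623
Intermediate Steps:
f = -4*√7 (f = -4*√(6 + 1) = -4*√7 ≈ -10.583)
B = 8/7 (B = 8/(-4 + (-3*(-3) + 2)) = 8/(-4 + (9 + 2)) = 8/(-4 + 11) = 8/7 ≈ 1.1429)
(f + 6)*B + k = (-4*√7 + 6)*(8/7) + 10 = (6 - 4*√7)*(8/7) + 10 = (48/7 - 32*√7/7) + 10 = 118/7 - 32*√7/7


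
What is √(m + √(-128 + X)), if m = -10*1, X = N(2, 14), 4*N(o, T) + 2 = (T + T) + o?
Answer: √(-10 + 11*I) ≈ 1.5598 + 3.5261*I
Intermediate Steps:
N(o, T) = -½ + T/2 + o/4 (N(o, T) = -½ + ((T + T) + o)/4 = -½ + (2*T + o)/4 = -½ + (o + 2*T)/4 = -½ + (T/2 + o/4) = -½ + T/2 + o/4)
X = 7 (X = -½ + (½)*14 + (¼)*2 = -½ + 7 + ½ = 7)
m = -10
√(m + √(-128 + X)) = √(-10 + √(-128 + 7)) = √(-10 + √(-121)) = √(-10 + 11*I)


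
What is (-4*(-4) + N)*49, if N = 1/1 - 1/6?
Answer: 4949/6 ≈ 824.83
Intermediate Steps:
N = ⅚ (N = 1*1 - 1*⅙ = 1 - ⅙ = ⅚ ≈ 0.83333)
(-4*(-4) + N)*49 = (-4*(-4) + ⅚)*49 = (16 + ⅚)*49 = (101/6)*49 = 4949/6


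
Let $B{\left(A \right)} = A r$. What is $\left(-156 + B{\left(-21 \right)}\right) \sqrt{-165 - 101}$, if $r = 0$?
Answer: $- 156 i \sqrt{266} \approx - 2544.3 i$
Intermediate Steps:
$B{\left(A \right)} = 0$ ($B{\left(A \right)} = A 0 = 0$)
$\left(-156 + B{\left(-21 \right)}\right) \sqrt{-165 - 101} = \left(-156 + 0\right) \sqrt{-165 - 101} = - 156 \sqrt{-266} = - 156 i \sqrt{266}$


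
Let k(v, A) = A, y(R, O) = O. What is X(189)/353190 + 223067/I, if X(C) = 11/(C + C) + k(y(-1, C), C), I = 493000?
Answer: 1490798453947/3290918463000 ≈ 0.45300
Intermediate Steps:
X(C) = C + 11/(2*C) (X(C) = 11/(C + C) + C = 11/((2*C)) + C = 11*(1/(2*C)) + C = 11/(2*C) + C = C + 11/(2*C))
X(189)/353190 + 223067/I = (189 + (11/2)/189)/353190 + 223067/493000 = (189 + (11/2)*(1/189))*(1/353190) + 223067*(1/493000) = (189 + 11/378)*(1/353190) + 223067/493000 = (71453/378)*(1/353190) + 223067/493000 = 71453/133505820 + 223067/493000 = 1490798453947/3290918463000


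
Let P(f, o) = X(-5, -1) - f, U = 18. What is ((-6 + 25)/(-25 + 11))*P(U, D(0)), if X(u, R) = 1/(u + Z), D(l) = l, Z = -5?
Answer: 3439/140 ≈ 24.564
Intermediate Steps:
X(u, R) = 1/(-5 + u) (X(u, R) = 1/(u - 5) = 1/(-5 + u))
P(f, o) = -⅒ - f (P(f, o) = 1/(-5 - 5) - f = 1/(-10) - f = -⅒ - f)
((-6 + 25)/(-25 + 11))*P(U, D(0)) = ((-6 + 25)/(-25 + 11))*(-⅒ - 1*18) = (19/(-14))*(-⅒ - 18) = (19*(-1/14))*(-181/10) = -19/14*(-181/10) = 3439/140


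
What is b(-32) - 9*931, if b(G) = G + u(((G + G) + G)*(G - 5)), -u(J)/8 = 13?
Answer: -8515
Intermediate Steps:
u(J) = -104 (u(J) = -8*13 = -104)
b(G) = -104 + G (b(G) = G - 104 = -104 + G)
b(-32) - 9*931 = (-104 - 32) - 9*931 = -136 - 1*8379 = -136 - 8379 = -8515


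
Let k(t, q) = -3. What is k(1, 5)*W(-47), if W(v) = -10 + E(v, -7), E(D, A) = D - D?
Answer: 30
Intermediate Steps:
E(D, A) = 0
W(v) = -10 (W(v) = -10 + 0 = -10)
k(1, 5)*W(-47) = -3*(-10) = 30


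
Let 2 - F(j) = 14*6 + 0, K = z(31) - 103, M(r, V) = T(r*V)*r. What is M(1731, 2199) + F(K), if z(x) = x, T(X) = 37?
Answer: 63965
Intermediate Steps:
M(r, V) = 37*r
K = -72 (K = 31 - 103 = -72)
F(j) = -82 (F(j) = 2 - (14*6 + 0) = 2 - (84 + 0) = 2 - 1*84 = 2 - 84 = -82)
M(1731, 2199) + F(K) = 37*1731 - 82 = 64047 - 82 = 63965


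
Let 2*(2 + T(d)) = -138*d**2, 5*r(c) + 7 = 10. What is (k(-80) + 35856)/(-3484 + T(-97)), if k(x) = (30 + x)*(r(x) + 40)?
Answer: -33826/652707 ≈ -0.051824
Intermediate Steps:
r(c) = 3/5 (r(c) = -7/5 + (1/5)*10 = -7/5 + 2 = 3/5)
T(d) = -2 - 69*d**2 (T(d) = -2 + (-138*d**2)/2 = -2 - 69*d**2)
k(x) = 1218 + 203*x/5 (k(x) = (30 + x)*(3/5 + 40) = (30 + x)*(203/5) = 1218 + 203*x/5)
(k(-80) + 35856)/(-3484 + T(-97)) = ((1218 + (203/5)*(-80)) + 35856)/(-3484 + (-2 - 69*(-97)**2)) = ((1218 - 3248) + 35856)/(-3484 + (-2 - 69*9409)) = (-2030 + 35856)/(-3484 + (-2 - 649221)) = 33826/(-3484 - 649223) = 33826/(-652707) = 33826*(-1/652707) = -33826/652707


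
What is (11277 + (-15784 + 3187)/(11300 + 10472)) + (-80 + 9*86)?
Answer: 260620015/21772 ≈ 11970.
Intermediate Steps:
(11277 + (-15784 + 3187)/(11300 + 10472)) + (-80 + 9*86) = (11277 - 12597/21772) + (-80 + 774) = (11277 - 12597*1/21772) + 694 = (11277 - 12597/21772) + 694 = 245510247/21772 + 694 = 260620015/21772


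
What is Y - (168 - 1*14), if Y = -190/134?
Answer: -10413/67 ≈ -155.42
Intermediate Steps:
Y = -95/67 (Y = -190*1/134 = -95/67 ≈ -1.4179)
Y - (168 - 1*14) = -95/67 - (168 - 1*14) = -95/67 - (168 - 14) = -95/67 - 1*154 = -95/67 - 154 = -10413/67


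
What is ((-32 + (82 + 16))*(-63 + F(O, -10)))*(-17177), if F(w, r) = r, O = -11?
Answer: 82758786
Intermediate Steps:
((-32 + (82 + 16))*(-63 + F(O, -10)))*(-17177) = ((-32 + (82 + 16))*(-63 - 10))*(-17177) = ((-32 + 98)*(-73))*(-17177) = (66*(-73))*(-17177) = -4818*(-17177) = 82758786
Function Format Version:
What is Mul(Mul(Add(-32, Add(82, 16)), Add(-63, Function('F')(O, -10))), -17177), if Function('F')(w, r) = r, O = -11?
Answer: 82758786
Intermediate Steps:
Mul(Mul(Add(-32, Add(82, 16)), Add(-63, Function('F')(O, -10))), -17177) = Mul(Mul(Add(-32, Add(82, 16)), Add(-63, -10)), -17177) = Mul(Mul(Add(-32, 98), -73), -17177) = Mul(Mul(66, -73), -17177) = Mul(-4818, -17177) = 82758786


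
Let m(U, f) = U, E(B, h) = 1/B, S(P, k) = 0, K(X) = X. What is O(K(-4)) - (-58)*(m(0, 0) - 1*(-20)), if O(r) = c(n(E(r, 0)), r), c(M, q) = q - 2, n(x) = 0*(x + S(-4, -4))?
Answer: 1154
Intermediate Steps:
n(x) = 0 (n(x) = 0*(x + 0) = 0*x = 0)
c(M, q) = -2 + q
O(r) = -2 + r
O(K(-4)) - (-58)*(m(0, 0) - 1*(-20)) = (-2 - 4) - (-58)*(0 - 1*(-20)) = -6 - (-58)*(0 + 20) = -6 - (-58)*20 = -6 - 1*(-1160) = -6 + 1160 = 1154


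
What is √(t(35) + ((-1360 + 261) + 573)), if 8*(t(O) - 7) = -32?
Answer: I*√523 ≈ 22.869*I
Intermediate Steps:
t(O) = 3 (t(O) = 7 + (⅛)*(-32) = 7 - 4 = 3)
√(t(35) + ((-1360 + 261) + 573)) = √(3 + ((-1360 + 261) + 573)) = √(3 + (-1099 + 573)) = √(3 - 526) = √(-523) = I*√523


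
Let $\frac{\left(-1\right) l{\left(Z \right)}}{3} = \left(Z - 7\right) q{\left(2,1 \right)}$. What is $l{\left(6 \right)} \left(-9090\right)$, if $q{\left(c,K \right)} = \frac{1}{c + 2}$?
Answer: $- \frac{13635}{2} \approx -6817.5$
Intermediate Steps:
$q{\left(c,K \right)} = \frac{1}{2 + c}$
$l{\left(Z \right)} = \frac{21}{4} - \frac{3 Z}{4}$ ($l{\left(Z \right)} = - 3 \frac{Z - 7}{2 + 2} = - 3 \frac{Z - 7}{4} = - 3 \left(Z - 7\right) \frac{1}{4} = - 3 \left(-7 + Z\right) \frac{1}{4} = - 3 \left(- \frac{7}{4} + \frac{Z}{4}\right) = \frac{21}{4} - \frac{3 Z}{4}$)
$l{\left(6 \right)} \left(-9090\right) = \left(\frac{21}{4} - \frac{9}{2}\right) \left(-9090\right) = \frac{3}{4} \left(-9090\right) = - \frac{13635}{2}$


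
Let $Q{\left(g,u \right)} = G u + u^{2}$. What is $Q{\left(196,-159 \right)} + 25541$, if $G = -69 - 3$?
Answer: $62270$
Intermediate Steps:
$G = -72$
$Q{\left(g,u \right)} = u^{2} - 72 u$ ($Q{\left(g,u \right)} = - 72 u + u^{2} = u^{2} - 72 u$)
$Q{\left(196,-159 \right)} + 25541 = - 159 \left(-72 - 159\right) + 25541 = \left(-159\right) \left(-231\right) + 25541 = 36729 + 25541 = 62270$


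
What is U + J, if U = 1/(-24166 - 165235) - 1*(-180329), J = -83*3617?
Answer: -22705770683/189401 ≈ -1.1988e+5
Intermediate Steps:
J = -300211
U = 34154492928/189401 (U = 1/(-189401) + 180329 = -1/189401 + 180329 = 34154492928/189401 ≈ 1.8033e+5)
U + J = 34154492928/189401 - 300211 = -22705770683/189401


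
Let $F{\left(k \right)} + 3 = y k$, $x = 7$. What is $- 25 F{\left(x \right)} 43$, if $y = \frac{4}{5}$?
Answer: $-2795$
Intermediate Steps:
$y = \frac{4}{5}$ ($y = 4 \cdot \frac{1}{5} = \frac{4}{5} \approx 0.8$)
$F{\left(k \right)} = -3 + \frac{4 k}{5}$
$- 25 F{\left(x \right)} 43 = - 25 \left(-3 + \frac{4}{5} \cdot 7\right) 43 = - 25 \left(-3 + \frac{28}{5}\right) 43 = \left(-25\right) \frac{13}{5} \cdot 43 = \left(-65\right) 43 = -2795$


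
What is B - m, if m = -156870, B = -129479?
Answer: 27391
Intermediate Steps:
B - m = -129479 - 1*(-156870) = -129479 + 156870 = 27391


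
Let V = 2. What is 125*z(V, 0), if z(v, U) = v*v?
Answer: 500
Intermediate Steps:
z(v, U) = v²
125*z(V, 0) = 125*2² = 125*4 = 500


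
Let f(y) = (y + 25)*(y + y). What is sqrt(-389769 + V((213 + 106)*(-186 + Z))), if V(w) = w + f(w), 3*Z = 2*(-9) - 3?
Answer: 2*sqrt(1894365323) ≈ 87049.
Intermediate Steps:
f(y) = 2*y*(25 + y) (f(y) = (25 + y)*(2*y) = 2*y*(25 + y))
Z = -7 (Z = (2*(-9) - 3)/3 = (-18 - 3)/3 = (1/3)*(-21) = -7)
V(w) = w + 2*w*(25 + w)
sqrt(-389769 + V((213 + 106)*(-186 + Z))) = sqrt(-389769 + ((213 + 106)*(-186 - 7))*(51 + 2*((213 + 106)*(-186 - 7)))) = sqrt(-389769 + (319*(-193))*(51 + 2*(319*(-193)))) = sqrt(-389769 - 61567*(51 + 2*(-61567))) = sqrt(-389769 - 61567*(51 - 123134)) = sqrt(-389769 - 61567*(-123083)) = sqrt(-389769 + 7577851061) = sqrt(7577461292) = 2*sqrt(1894365323)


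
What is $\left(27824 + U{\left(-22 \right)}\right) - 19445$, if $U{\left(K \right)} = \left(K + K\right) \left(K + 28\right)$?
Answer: $8115$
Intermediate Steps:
$U{\left(K \right)} = 2 K \left(28 + K\right)$
$\left(27824 + U{\left(-22 \right)}\right) - 19445 = \left(27824 + 2 \left(-22\right) \left(28 - 22\right)\right) - 19445 = \left(27824 + 2 \left(-22\right) 6\right) - 19445 = \left(27824 - 264\right) - 19445 = 27560 - 19445 = 8115$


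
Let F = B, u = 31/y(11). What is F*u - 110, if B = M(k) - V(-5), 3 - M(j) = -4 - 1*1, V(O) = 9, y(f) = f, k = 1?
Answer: -1241/11 ≈ -112.82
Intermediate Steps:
u = 31/11 ≈ 2.8182
M(j) = 8 (M(j) = 3 - (-4 - 1*1) = 3 - (-4 - 1) = 3 - 1*(-5) = 3 + 5 = 8)
B = -1 (B = 8 - 1*9 = 8 - 9 = -1)
F = -1
F*u - 110 = -1*31/11 - 110 = -31/11 - 110 = -1241/11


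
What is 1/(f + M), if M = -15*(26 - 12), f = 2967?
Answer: 1/2757 ≈ 0.00036271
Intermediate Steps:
M = -210 (M = -15*14 = -210)
1/(f + M) = 1/(2967 - 210) = 1/2757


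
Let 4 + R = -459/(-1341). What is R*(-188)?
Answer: 102460/149 ≈ 687.65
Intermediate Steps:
R = -545/149 (R = -4 - 459/(-1341) = -4 - 459*(-1/1341) = -4 + 51/149 = -545/149 ≈ -3.6577)
R*(-188) = -545/149*(-188) = 102460/149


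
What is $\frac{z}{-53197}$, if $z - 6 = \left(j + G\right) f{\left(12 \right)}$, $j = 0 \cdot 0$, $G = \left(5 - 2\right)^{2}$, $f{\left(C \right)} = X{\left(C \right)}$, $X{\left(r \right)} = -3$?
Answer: $\frac{21}{53197} \approx 0.00039476$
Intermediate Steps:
$f{\left(C \right)} = -3$
$G = 9$ ($G = 3^{2} = 9$)
$j = 0$
$z = -21$ ($z = 6 + \left(0 + 9\right) \left(-3\right) = 6 + 9 \left(-3\right) = 6 - 27 = -21$)
$\frac{z}{-53197} = - \frac{21}{-53197} = \left(-21\right) \left(- \frac{1}{53197}\right) = \frac{21}{53197}$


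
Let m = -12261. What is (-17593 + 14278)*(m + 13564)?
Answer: -4319445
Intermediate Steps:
(-17593 + 14278)*(m + 13564) = (-17593 + 14278)*(-12261 + 13564) = -3315*1303 = -4319445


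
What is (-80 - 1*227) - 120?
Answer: -427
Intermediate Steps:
(-80 - 1*227) - 120 = (-80 - 227) - 120 = -307 - 120 = -427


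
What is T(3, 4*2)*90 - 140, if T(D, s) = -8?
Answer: -860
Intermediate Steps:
T(3, 4*2)*90 - 140 = -8*90 - 140 = -720 - 140 = -860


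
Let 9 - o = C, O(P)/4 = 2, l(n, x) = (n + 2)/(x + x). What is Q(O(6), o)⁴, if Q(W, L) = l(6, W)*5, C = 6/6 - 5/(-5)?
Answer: 625/16 ≈ 39.063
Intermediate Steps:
l(n, x) = (2 + n)/(2*x) (l(n, x) = (2 + n)/((2*x)) = (2 + n)*(1/(2*x)) = (2 + n)/(2*x))
O(P) = 8 (O(P) = 4*2 = 8)
C = 2 (C = 6*(⅙) - 5*(-⅕) = 1 + 1 = 2)
o = 7 (o = 9 - 1*2 = 9 - 2 = 7)
Q(W, L) = 20/W (Q(W, L) = ((2 + 6)/(2*W))*5 = ((½)*8/W)*5 = (4/W)*5 = 20/W)
Q(O(6), o)⁴ = (20/8)⁴ = (20*(⅛))⁴ = (5/2)⁴ = 625/16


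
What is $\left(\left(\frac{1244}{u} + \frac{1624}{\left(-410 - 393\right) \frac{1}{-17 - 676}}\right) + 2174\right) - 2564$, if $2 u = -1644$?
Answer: $\frac{30303656}{30003} \approx 1010.0$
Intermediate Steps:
$u = -822$ ($u = \frac{1}{2} \left(-1644\right) = -822$)
$\left(\left(\frac{1244}{u} + \frac{1624}{\left(-410 - 393\right) \frac{1}{-17 - 676}}\right) + 2174\right) - 2564 = \left(\left(\frac{1244}{-822} + \frac{1624}{\left(-410 - 393\right) \frac{1}{-17 - 676}}\right) + 2174\right) - 2564 = \left(\left(1244 \left(- \frac{1}{822}\right) + \frac{1624}{\left(-803\right) \frac{1}{-693}}\right) + 2174\right) - 2564 = \left(\left(- \frac{622}{411} + \frac{1624}{\left(-803\right) \left(- \frac{1}{693}\right)}\right) + 2174\right) - 2564 = \left(\left(- \frac{622}{411} + \frac{1624}{\frac{73}{63}}\right) + 2174\right) - 2564 = \left(\left(- \frac{622}{411} + 1624 \cdot \frac{63}{73}\right) + 2174\right) - 2564 = \left(\left(- \frac{622}{411} + \frac{102312}{73}\right) + 2174\right) - 2564 = \left(\frac{42004826}{30003} + 2174\right) - 2564 = \frac{107231348}{30003} - 2564 = \frac{30303656}{30003}$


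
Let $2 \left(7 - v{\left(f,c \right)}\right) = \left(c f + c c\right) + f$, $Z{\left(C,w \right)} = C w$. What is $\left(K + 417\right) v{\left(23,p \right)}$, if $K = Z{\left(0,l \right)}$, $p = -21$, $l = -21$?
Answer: $\frac{13761}{2} \approx 6880.5$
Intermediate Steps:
$K = 0$ ($K = 0 \left(-21\right) = 0$)
$v{\left(f,c \right)} = 7 - \frac{f}{2} - \frac{c^{2}}{2} - \frac{c f}{2}$ ($v{\left(f,c \right)} = 7 - \frac{\left(c f + c c\right) + f}{2} = 7 - \frac{\left(c f + c^{2}\right) + f}{2} = 7 - \frac{\left(c^{2} + c f\right) + f}{2} = 7 - \frac{f + c^{2} + c f}{2} = 7 - \left(\frac{f}{2} + \frac{c^{2}}{2} + \frac{c f}{2}\right) = 7 - \frac{f}{2} - \frac{c^{2}}{2} - \frac{c f}{2}$)
$\left(K + 417\right) v{\left(23,p \right)} = \left(0 + 417\right) \left(7 - \frac{23}{2} - \frac{\left(-21\right)^{2}}{2} - \left(- \frac{21}{2}\right) 23\right) = 417 \left(7 - \frac{23}{2} - \frac{441}{2} + \frac{483}{2}\right) = 417 \cdot \frac{33}{2} = \frac{13761}{2}$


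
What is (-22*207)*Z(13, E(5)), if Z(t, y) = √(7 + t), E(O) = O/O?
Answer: -9108*√5 ≈ -20366.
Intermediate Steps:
E(O) = 1
(-22*207)*Z(13, E(5)) = (-22*207)*√(7 + 13) = -9108*√5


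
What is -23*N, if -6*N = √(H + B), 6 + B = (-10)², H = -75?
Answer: 23*√19/6 ≈ 16.709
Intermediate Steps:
B = 94 (B = -6 + (-10)² = -6 + 100 = 94)
N = -√19/6 (N = -√(-75 + 94)/6 = -√19/6 ≈ -0.72648)
-23*N = -(-23)*√19/6 = 23*√19/6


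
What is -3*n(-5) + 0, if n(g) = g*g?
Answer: -75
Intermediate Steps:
n(g) = g²
-3*n(-5) + 0 = -3*(-5)² + 0 = -3*25 + 0 = -75 + 0 = -75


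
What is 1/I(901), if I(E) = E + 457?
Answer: 1/1358 ≈ 0.00073638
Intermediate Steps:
I(E) = 457 + E
1/I(901) = 1/(457 + 901) = 1/1358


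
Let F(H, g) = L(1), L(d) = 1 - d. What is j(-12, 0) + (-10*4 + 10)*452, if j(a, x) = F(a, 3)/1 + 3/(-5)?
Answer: -67803/5 ≈ -13561.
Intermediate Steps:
F(H, g) = 0 (F(H, g) = 1 - 1*1 = 1 - 1 = 0)
j(a, x) = -⅗ (j(a, x) = 0/1 + 3/(-5) = 0*1 + 3*(-⅕) = 0 - ⅗ = -⅗)
j(-12, 0) + (-10*4 + 10)*452 = -⅗ + (-10*4 + 10)*452 = -⅗ + (-40 + 10)*452 = -⅗ - 30*452 = -⅗ - 13560 = -67803/5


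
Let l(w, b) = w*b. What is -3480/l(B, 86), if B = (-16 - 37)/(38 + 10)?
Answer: 83520/2279 ≈ 36.648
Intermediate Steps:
B = -53/48 ≈ -1.1042
l(w, b) = b*w
-3480/l(B, 86) = -3480/(86*(-53/48)) = -3480/(-2279/24) = -3480*(-24/2279) = 83520/2279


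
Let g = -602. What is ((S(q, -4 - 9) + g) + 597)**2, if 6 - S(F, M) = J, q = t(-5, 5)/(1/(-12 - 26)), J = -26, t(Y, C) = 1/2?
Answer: 729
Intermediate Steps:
t(Y, C) = 1/2
q = -19 (q = 1/(2*(1/(-12 - 26))) = 1/(2*(1/(-38))) = 1/(2*(-1/38)) = (1/2)*(-38) = -19)
S(F, M) = 32 (S(F, M) = 6 - 1*(-26) = 6 + 26 = 32)
((S(q, -4 - 9) + g) + 597)**2 = ((32 - 602) + 597)**2 = (-570 + 597)**2 = 27**2 = 729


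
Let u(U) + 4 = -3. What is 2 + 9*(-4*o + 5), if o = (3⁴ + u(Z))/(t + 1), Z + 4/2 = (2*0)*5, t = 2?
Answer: -841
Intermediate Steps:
Z = -2 (Z = -2 + (2*0)*5 = -2 + 0*5 = -2 + 0 = -2)
u(U) = -7 (u(U) = -4 - 3 = -7)
o = 74/3 (o = (3⁴ - 7)/(2 + 1) = (81 - 7)/3 = 74*(⅓) = 74/3 ≈ 24.667)
2 + 9*(-4*o + 5) = 2 + 9*(-4*74/3 + 5) = 2 + 9*(-296/3 + 5) = 2 + 9*(-281/3) = 2 - 843 = -841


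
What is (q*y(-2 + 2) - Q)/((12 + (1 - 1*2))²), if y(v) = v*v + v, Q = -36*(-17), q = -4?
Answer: -612/121 ≈ -5.0579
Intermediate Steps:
Q = 612
y(v) = v + v² (y(v) = v² + v = v + v²)
(q*y(-2 + 2) - Q)/((12 + (1 - 1*2))²) = (-4*(-2 + 2)*(1 + (-2 + 2)) - 1*612)/((12 + (1 - 1*2))²) = (-0*(1 + 0) - 612)/((12 + (1 - 2))²) = (-0 - 612)/((12 - 1)²) = (-4*0 - 612)/(11²) = (0 - 612)/121 = -612*1/121 = -612/121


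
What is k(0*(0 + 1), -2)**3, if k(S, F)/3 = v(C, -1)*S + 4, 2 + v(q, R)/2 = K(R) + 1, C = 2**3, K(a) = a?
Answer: 1728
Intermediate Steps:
C = 8
v(q, R) = -2 + 2*R (v(q, R) = -4 + 2*(R + 1) = -4 + 2*(1 + R) = -4 + (2 + 2*R) = -2 + 2*R)
k(S, F) = 12 - 12*S (k(S, F) = 3*((-2 + 2*(-1))*S + 4) = 3*((-2 - 2)*S + 4) = 3*(-4*S + 4) = 3*(4 - 4*S) = 12 - 12*S)
k(0*(0 + 1), -2)**3 = (12 - 0*(0 + 1))**3 = (12 - 0)**3 = (12 - 12*0)**3 = (12 + 0)**3 = 12**3 = 1728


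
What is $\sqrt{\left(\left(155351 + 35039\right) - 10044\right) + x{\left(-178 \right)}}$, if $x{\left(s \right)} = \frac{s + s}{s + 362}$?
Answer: $\frac{\sqrt{381608042}}{46} \approx 424.67$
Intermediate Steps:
$x{\left(s \right)} = \frac{2 s}{362 + s}$
$\sqrt{\left(\left(155351 + 35039\right) - 10044\right) + x{\left(-178 \right)}} = \sqrt{\left(\left(155351 + 35039\right) - 10044\right) + 2 \left(-178\right) \frac{1}{362 - 178}} = \sqrt{\left(190390 - 10044\right) + 2 \left(-178\right) \frac{1}{184}} = \sqrt{180346 + 2 \left(-178\right) \frac{1}{184}} = \sqrt{180346 - \frac{89}{46}} = \sqrt{\frac{8295827}{46}} = \frac{\sqrt{381608042}}{46}$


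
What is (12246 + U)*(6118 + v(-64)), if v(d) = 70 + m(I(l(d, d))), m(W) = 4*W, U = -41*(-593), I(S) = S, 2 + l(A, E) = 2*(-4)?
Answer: 224764732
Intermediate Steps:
l(A, E) = -10 (l(A, E) = -2 + 2*(-4) = -2 - 8 = -10)
U = 24313
v(d) = 30 (v(d) = 70 + 4*(-10) = 70 - 40 = 30)
(12246 + U)*(6118 + v(-64)) = (12246 + 24313)*(6118 + 30) = 36559*6148 = 224764732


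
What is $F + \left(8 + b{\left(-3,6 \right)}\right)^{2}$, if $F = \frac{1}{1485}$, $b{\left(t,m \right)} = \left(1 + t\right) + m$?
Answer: $\frac{213841}{1485} \approx 144.0$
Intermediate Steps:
$b{\left(t,m \right)} = 1 + m + t$
$F = \frac{1}{1485} \approx 0.0006734$
$F + \left(8 + b{\left(-3,6 \right)}\right)^{2} = \frac{1}{1485} + \left(8 + \left(1 + 6 - 3\right)\right)^{2} = \frac{1}{1485} + \left(8 + 4\right)^{2} = \frac{1}{1485} + 12^{2} = \frac{1}{1485} + 144 = \frac{213841}{1485}$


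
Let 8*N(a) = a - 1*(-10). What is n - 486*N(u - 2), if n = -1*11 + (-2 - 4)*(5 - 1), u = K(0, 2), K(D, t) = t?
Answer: -1285/2 ≈ -642.50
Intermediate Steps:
u = 2
N(a) = 5/4 + a/8 (N(a) = (a - 1*(-10))/8 = (a + 10)/8 = (10 + a)/8 = 5/4 + a/8)
n = -35 (n = -11 - 6*4 = -11 - 24 = -35)
n - 486*N(u - 2) = -35 - 486*(5/4 + (2 - 2)/8) = -35 - 486*(5/4 + (1/8)*0) = -35 - 486*(5/4 + 0) = -35 - 486*5/4 = -35 - 1215/2 = -1285/2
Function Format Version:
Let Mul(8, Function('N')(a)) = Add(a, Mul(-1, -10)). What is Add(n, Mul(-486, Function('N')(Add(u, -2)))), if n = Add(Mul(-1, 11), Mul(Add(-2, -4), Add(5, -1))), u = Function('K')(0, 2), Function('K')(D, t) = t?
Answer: Rational(-1285, 2) ≈ -642.50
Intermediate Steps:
u = 2
Function('N')(a) = Add(Rational(5, 4), Mul(Rational(1, 8), a)) (Function('N')(a) = Mul(Rational(1, 8), Add(a, Mul(-1, -10))) = Mul(Rational(1, 8), Add(a, 10)) = Mul(Rational(1, 8), Add(10, a)) = Add(Rational(5, 4), Mul(Rational(1, 8), a)))
n = -35 (n = Add(-11, Mul(-6, 4)) = Add(-11, -24) = -35)
Add(n, Mul(-486, Function('N')(Add(u, -2)))) = Add(-35, Mul(-486, Add(Rational(5, 4), Mul(Rational(1, 8), Add(2, -2))))) = Add(-35, Mul(-486, Add(Rational(5, 4), Mul(Rational(1, 8), 0)))) = Add(-35, Mul(-486, Add(Rational(5, 4), 0))) = Add(-35, Mul(-486, Rational(5, 4))) = Add(-35, Rational(-1215, 2)) = Rational(-1285, 2)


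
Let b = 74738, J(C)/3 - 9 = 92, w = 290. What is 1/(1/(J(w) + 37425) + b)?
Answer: 37728/2819715265 ≈ 1.3380e-5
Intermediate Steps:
J(C) = 303 (J(C) = 27 + 3*92 = 27 + 276 = 303)
1/(1/(J(w) + 37425) + b) = 1/(1/(303 + 37425) + 74738) = 1/(1/37728 + 74738) = 1/(2819715265/37728) = 37728/2819715265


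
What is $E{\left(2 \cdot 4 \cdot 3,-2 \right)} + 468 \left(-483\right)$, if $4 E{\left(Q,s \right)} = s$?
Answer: $- \frac{452089}{2} \approx -2.2604 \cdot 10^{5}$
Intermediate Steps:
$E{\left(Q,s \right)} = \frac{s}{4}$
$E{\left(2 \cdot 4 \cdot 3,-2 \right)} + 468 \left(-483\right) = \frac{1}{4} \left(-2\right) + 468 \left(-483\right) = - \frac{1}{2} - 226044 = - \frac{452089}{2}$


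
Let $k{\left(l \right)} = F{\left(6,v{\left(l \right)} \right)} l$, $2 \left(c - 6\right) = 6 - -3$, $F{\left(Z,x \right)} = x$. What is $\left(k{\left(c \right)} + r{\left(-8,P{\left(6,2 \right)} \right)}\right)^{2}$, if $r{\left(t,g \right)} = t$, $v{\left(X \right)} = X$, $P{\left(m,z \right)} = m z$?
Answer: $\frac{167281}{16} \approx 10455.0$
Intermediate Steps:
$c = \frac{21}{2}$ ($c = 6 + \frac{6 - -3}{2} = 6 + \frac{6 + 3}{2} = 6 + \frac{1}{2} \cdot 9 = 6 + \frac{9}{2} = \frac{21}{2} \approx 10.5$)
$k{\left(l \right)} = l^{2}$ ($k{\left(l \right)} = l l = l^{2}$)
$\left(k{\left(c \right)} + r{\left(-8,P{\left(6,2 \right)} \right)}\right)^{2} = \left(\left(\frac{21}{2}\right)^{2} - 8\right)^{2} = \left(\frac{441}{4} - 8\right)^{2} = \left(\frac{409}{4}\right)^{2} = \frac{167281}{16}$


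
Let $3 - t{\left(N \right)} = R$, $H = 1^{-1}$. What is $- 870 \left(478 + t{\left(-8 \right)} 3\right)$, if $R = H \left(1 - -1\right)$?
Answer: $-418470$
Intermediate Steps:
$H = 1$
$R = 2$ ($R = 1 \left(1 - -1\right) = 1 \left(1 + 1\right) = 1 \cdot 2 = 2$)
$t{\left(N \right)} = 1$ ($t{\left(N \right)} = 3 - 2 = 1$)
$- 870 \left(478 + t{\left(-8 \right)} 3\right) = - 870 \left(478 + 1 \cdot 3\right) = - 870 \left(478 + 3\right) = \left(-870\right) 481 = -418470$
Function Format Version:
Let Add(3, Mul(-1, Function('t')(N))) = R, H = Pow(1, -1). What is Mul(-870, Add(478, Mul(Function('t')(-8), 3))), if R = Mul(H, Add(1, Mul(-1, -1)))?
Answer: -418470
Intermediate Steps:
H = 1
R = 2 (R = Mul(1, Add(1, Mul(-1, -1))) = Mul(1, Add(1, 1)) = Mul(1, 2) = 2)
Function('t')(N) = 1 (Function('t')(N) = Add(3, Mul(-1, 2)) = Add(3, -2) = 1)
Mul(-870, Add(478, Mul(Function('t')(-8), 3))) = Mul(-870, Add(478, Mul(1, 3))) = Mul(-870, Add(478, 3)) = Mul(-870, 481) = -418470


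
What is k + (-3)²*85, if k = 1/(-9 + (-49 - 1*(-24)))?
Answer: 26009/34 ≈ 764.97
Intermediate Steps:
k = -1/34 (k = 1/(-9 + (-49 + 24)) = 1/(-9 - 25) = 1/(-34) = -1/34 ≈ -0.029412)
k + (-3)²*85 = -1/34 + (-3)²*85 = -1/34 + 9*85 = -1/34 + 765 = 26009/34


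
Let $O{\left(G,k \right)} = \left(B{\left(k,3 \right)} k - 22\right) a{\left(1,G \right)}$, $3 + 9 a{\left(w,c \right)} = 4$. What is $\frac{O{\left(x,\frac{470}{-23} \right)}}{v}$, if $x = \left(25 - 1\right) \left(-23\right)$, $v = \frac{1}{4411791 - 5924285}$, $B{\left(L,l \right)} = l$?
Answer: $\frac{2897938504}{207} \approx 1.4 \cdot 10^{7}$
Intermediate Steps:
$a{\left(w,c \right)} = \frac{1}{9}$ ($a{\left(w,c \right)} = - \frac{1}{3} + \frac{1}{9} \cdot 4 = - \frac{1}{3} + \frac{4}{9} = \frac{1}{9}$)
$v = - \frac{1}{1512494}$ ($v = \frac{1}{-1512494} = - \frac{1}{1512494} \approx -6.6116 \cdot 10^{-7}$)
$x = -552$ ($x = 24 \left(-23\right) = -552$)
$O{\left(G,k \right)} = - \frac{22}{9} + \frac{k}{3}$ ($O{\left(G,k \right)} = \left(3 k - 22\right) \frac{1}{9} = \left(-22 + 3 k\right) \frac{1}{9} = - \frac{22}{9} + \frac{k}{3}$)
$\frac{O{\left(x,\frac{470}{-23} \right)}}{v} = \frac{- \frac{22}{9} + \frac{470 \frac{1}{-23}}{3}}{- \frac{1}{1512494}} = \left(- \frac{22}{9} + \frac{470 \left(- \frac{1}{23}\right)}{3}\right) \left(-1512494\right) = \left(- \frac{22}{9} + \frac{1}{3} \left(- \frac{470}{23}\right)\right) \left(-1512494\right) = \left(- \frac{22}{9} - \frac{470}{69}\right) \left(-1512494\right) = \left(- \frac{1916}{207}\right) \left(-1512494\right) = \frac{2897938504}{207}$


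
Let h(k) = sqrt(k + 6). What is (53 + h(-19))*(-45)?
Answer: -2385 - 45*I*sqrt(13) ≈ -2385.0 - 162.25*I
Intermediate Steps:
h(k) = sqrt(6 + k)
(53 + h(-19))*(-45) = (53 + sqrt(6 - 19))*(-45) = (53 + sqrt(-13))*(-45) = (53 + I*sqrt(13))*(-45) = -2385 - 45*I*sqrt(13)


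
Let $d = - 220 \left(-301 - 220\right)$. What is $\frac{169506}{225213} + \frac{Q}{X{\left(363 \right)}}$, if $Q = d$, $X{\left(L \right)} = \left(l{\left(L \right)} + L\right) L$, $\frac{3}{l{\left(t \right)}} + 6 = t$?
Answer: $\frac{86816030324}{53508131457} \approx 1.6225$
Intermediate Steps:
$l{\left(t \right)} = \frac{3}{-6 + t}$
$X{\left(L \right)} = L \left(L + \frac{3}{-6 + L}\right)$ ($X{\left(L \right)} = \left(\frac{3}{-6 + L} + L\right) L = \left(L + \frac{3}{-6 + L}\right) L = L \left(L + \frac{3}{-6 + L}\right)$)
$d = 114620$ ($d = \left(-220\right) \left(-521\right) = 114620$)
$Q = 114620$
$\frac{169506}{225213} + \frac{Q}{X{\left(363 \right)}} = \frac{169506}{225213} + \frac{114620}{363 \frac{1}{-6 + 363} \left(3 + 363 \left(-6 + 363\right)\right)} = 169506 \cdot \frac{1}{225213} + \frac{114620}{363 \cdot \frac{1}{357} \left(3 + 363 \cdot 357\right)} = \frac{56502}{75071} + \frac{114620}{363 \cdot \frac{1}{357} \left(3 + 129591\right)} = \frac{56502}{75071} + \frac{114620}{363 \cdot \frac{1}{357} \cdot 129594} = \frac{56502}{75071} + \frac{114620}{\frac{15680874}{119}} = \frac{56502}{75071} + 114620 \cdot \frac{119}{15680874} = \frac{56502}{75071} + \frac{619990}{712767} = \frac{86816030324}{53508131457}$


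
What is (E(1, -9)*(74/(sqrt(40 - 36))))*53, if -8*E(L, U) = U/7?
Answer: 17649/56 ≈ 315.16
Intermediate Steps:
E(L, U) = -U/56 (E(L, U) = -U/(8*7) = -U/56)
(E(1, -9)*(74/(sqrt(40 - 36))))*53 = ((-1/56*(-9))*(74/(sqrt(40 - 36))))*53 = (9*(74/(sqrt(4)))/56)*53 = (9*(74/2)/56)*53 = (9*(74*(1/2))/56)*53 = ((9/56)*37)*53 = (333/56)*53 = 17649/56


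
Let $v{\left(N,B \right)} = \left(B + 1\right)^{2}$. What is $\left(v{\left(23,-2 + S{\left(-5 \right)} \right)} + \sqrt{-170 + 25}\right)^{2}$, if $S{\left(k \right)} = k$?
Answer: $\left(36 + i \sqrt{145}\right)^{2} \approx 1151.0 + 867.0 i$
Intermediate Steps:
$v{\left(N,B \right)} = \left(1 + B\right)^{2}$
$\left(v{\left(23,-2 + S{\left(-5 \right)} \right)} + \sqrt{-170 + 25}\right)^{2} = \left(\left(1 - 7\right)^{2} + \sqrt{-170 + 25}\right)^{2} = \left(\left(1 - 7\right)^{2} + \sqrt{-145}\right)^{2} = \left(\left(-6\right)^{2} + i \sqrt{145}\right)^{2} = \left(36 + i \sqrt{145}\right)^{2}$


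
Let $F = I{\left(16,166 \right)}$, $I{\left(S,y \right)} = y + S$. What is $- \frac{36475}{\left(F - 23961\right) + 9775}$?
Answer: $\frac{36475}{14004} \approx 2.6046$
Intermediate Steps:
$I{\left(S,y \right)} = S + y$
$F = 182$ ($F = 16 + 166 = 182$)
$- \frac{36475}{\left(F - 23961\right) + 9775} = - \frac{36475}{\left(182 - 23961\right) + 9775} = - \frac{36475}{-23779 + 9775} = - \frac{36475}{-14004} = \left(-36475\right) \left(- \frac{1}{14004}\right) = \frac{36475}{14004}$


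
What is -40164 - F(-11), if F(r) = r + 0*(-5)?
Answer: -40153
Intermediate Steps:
F(r) = r (F(r) = r + 0 = r)
-40164 - F(-11) = -40164 - 1*(-11) = -40164 + 11 = -40153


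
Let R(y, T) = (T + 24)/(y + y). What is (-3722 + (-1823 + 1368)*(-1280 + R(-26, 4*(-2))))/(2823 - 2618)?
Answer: 578818/205 ≈ 2823.5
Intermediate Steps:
R(y, T) = (24 + T)/(2*y) (R(y, T) = (24 + T)/((2*y)) = (24 + T)*(1/(2*y)) = (24 + T)/(2*y))
(-3722 + (-1823 + 1368)*(-1280 + R(-26, 4*(-2))))/(2823 - 2618) = (-3722 + (-1823 + 1368)*(-1280 + (1/2)*(24 + 4*(-2))/(-26)))/(2823 - 2618) = (-3722 - 455*(-1280 + (1/2)*(-1/26)*(24 - 8)))/205 = (-3722 - 455*(-1280 + (1/2)*(-1/26)*16))*(1/205) = (-3722 - 455*(-1280 - 4/13))*(1/205) = (-3722 - 455*(-16644/13))*(1/205) = (-3722 + 582540)*(1/205) = 578818*(1/205) = 578818/205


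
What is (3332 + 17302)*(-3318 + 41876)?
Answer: 795605772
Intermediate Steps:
(3332 + 17302)*(-3318 + 41876) = 20634*38558 = 795605772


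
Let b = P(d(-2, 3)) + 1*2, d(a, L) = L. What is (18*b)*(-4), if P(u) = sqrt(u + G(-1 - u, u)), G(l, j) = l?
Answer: -144 - 72*I ≈ -144.0 - 72.0*I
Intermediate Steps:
P(u) = I (P(u) = sqrt(u + (-1 - u)) = sqrt(-1) = I)
b = 2 + I (b = I + 1*2 = I + 2 = 2 + I ≈ 2.0 + 1.0*I)
(18*b)*(-4) = (18*(2 + I))*(-4) = (36 + 18*I)*(-4) = -144 - 72*I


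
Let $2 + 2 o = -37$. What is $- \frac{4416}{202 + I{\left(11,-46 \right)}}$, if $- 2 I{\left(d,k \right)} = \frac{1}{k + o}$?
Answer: $- \frac{192832}{8821} \approx -21.861$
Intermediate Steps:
$o = - \frac{39}{2}$ ($o = -1 + \frac{1}{2} \left(-37\right) = -1 - \frac{37}{2} = - \frac{39}{2} \approx -19.5$)
$I{\left(d,k \right)} = - \frac{1}{2 \left(- \frac{39}{2} + k\right)}$ ($I{\left(d,k \right)} = - \frac{1}{2 \left(k - \frac{39}{2}\right)} = - \frac{1}{2 \left(- \frac{39}{2} + k\right)}$)
$- \frac{4416}{202 + I{\left(11,-46 \right)}} = - \frac{4416}{202 - \frac{1}{-39 + 2 \left(-46\right)}} = - \frac{4416}{202 - \frac{1}{-39 - 92}} = - \frac{4416}{202 - \frac{1}{-131}} = - \frac{4416}{202 - - \frac{1}{131}} = - \frac{4416}{202 + \frac{1}{131}} = - \frac{4416}{\frac{26463}{131}} = \left(-4416\right) \frac{131}{26463} = - \frac{192832}{8821}$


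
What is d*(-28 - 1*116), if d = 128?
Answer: -18432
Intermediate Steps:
d*(-28 - 1*116) = 128*(-28 - 1*116) = 128*(-28 - 116) = 128*(-144) = -18432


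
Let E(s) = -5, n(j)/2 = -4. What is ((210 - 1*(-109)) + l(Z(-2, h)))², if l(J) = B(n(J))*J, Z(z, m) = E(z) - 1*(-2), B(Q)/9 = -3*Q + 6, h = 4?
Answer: 241081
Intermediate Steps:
n(j) = -8 (n(j) = 2*(-4) = -8)
B(Q) = 54 - 27*Q (B(Q) = 9*(-3*Q + 6) = 9*(6 - 3*Q) = 54 - 27*Q)
Z(z, m) = -3 (Z(z, m) = -5 - 1*(-2) = -5 + 2 = -3)
l(J) = 270*J (l(J) = (54 - 27*(-8))*J = (54 + 216)*J = 270*J)
((210 - 1*(-109)) + l(Z(-2, h)))² = ((210 - 1*(-109)) + 270*(-3))² = ((210 + 109) - 810)² = (319 - 810)² = (-491)² = 241081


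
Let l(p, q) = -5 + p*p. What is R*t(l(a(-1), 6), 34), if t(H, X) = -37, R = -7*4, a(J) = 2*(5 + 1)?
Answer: 1036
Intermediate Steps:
a(J) = 12 (a(J) = 2*6 = 12)
R = -28
l(p, q) = -5 + p**2
R*t(l(a(-1), 6), 34) = -28*(-37) = 1036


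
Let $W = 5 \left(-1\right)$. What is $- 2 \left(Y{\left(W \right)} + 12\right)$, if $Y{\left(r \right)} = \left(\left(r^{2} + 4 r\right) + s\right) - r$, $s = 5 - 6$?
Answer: $-42$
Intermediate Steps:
$s = -1$ ($s = 5 - 6 = -1$)
$W = -5$
$Y{\left(r \right)} = -1 + r^{2} + 3 r$ ($Y{\left(r \right)} = \left(\left(r^{2} + 4 r\right) - 1\right) - r = \left(-1 + r^{2} + 4 r\right) - r = -1 + r^{2} + 3 r$)
$- 2 \left(Y{\left(W \right)} + 12\right) = - 2 \left(\left(-1 + \left(-5\right)^{2} + 3 \left(-5\right)\right) + 12\right) = - 2 \left(\left(-1 + 25 - 15\right) + 12\right) = - 2 \left(9 + 12\right) = \left(-2\right) 21 = -42$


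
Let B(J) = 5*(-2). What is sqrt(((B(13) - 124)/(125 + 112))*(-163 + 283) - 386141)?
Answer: I*sqrt(2410329421)/79 ≈ 621.46*I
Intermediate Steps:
B(J) = -10
sqrt(((B(13) - 124)/(125 + 112))*(-163 + 283) - 386141) = sqrt(((-10 - 124)/(125 + 112))*(-163 + 283) - 386141) = sqrt(-134/237*120 - 386141) = sqrt(-5360/79 - 386141) = sqrt(-30510499/79) = I*sqrt(2410329421)/79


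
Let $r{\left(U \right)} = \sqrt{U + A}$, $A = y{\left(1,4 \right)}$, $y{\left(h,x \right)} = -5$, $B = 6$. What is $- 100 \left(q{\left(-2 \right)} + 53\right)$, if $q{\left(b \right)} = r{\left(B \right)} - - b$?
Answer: $-5200$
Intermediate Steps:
$A = -5$
$r{\left(U \right)} = \sqrt{-5 + U}$ ($r{\left(U \right)} = \sqrt{U - 5} = \sqrt{-5 + U}$)
$q{\left(b \right)} = 1 + b$ ($q{\left(b \right)} = \sqrt{-5 + 6} - - b = \sqrt{1} + b = 1 + b$)
$- 100 \left(q{\left(-2 \right)} + 53\right) = - 100 \left(\left(1 - 2\right) + 53\right) = - 100 \left(-1 + 53\right) = \left(-100\right) 52 = -5200$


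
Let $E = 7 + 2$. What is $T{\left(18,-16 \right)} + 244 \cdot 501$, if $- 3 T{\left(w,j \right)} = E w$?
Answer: $122190$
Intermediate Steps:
$E = 9$
$T{\left(w,j \right)} = - 3 w$ ($T{\left(w,j \right)} = - \frac{9 w}{3} = - 3 w$)
$T{\left(18,-16 \right)} + 244 \cdot 501 = \left(-3\right) 18 + 244 \cdot 501 = -54 + 122244 = 122190$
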